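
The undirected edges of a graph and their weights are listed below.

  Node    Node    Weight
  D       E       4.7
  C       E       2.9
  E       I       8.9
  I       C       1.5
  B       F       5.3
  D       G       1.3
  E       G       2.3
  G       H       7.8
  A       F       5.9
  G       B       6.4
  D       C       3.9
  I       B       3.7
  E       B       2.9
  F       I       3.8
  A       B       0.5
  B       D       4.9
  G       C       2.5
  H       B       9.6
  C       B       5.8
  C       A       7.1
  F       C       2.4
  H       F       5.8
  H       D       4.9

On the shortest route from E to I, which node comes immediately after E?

Candidate routes:
E → C → I: 2.9+1.5 = 4.4
E → G → C → I: 2.3+2.5+1.5 = 6.3
Cheapest is E → C → I at 4.4.
So from E the first move is to C.

C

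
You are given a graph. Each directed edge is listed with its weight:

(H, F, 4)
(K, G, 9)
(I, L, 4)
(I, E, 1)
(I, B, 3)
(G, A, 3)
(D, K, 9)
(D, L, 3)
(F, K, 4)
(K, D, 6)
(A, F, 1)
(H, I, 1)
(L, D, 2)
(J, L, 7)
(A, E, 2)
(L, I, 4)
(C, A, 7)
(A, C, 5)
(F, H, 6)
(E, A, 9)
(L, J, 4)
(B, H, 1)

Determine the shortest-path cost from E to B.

20

Running Dijkstra from E:
E: 0
A: 9  (via E)
F: 10  (via A)
C: 14  (via A)
K: 14  (via F)
H: 16  (via F)
I: 17  (via H)
B: 20  (via I)
Shortest route: E → A → F → H → I → B = 20.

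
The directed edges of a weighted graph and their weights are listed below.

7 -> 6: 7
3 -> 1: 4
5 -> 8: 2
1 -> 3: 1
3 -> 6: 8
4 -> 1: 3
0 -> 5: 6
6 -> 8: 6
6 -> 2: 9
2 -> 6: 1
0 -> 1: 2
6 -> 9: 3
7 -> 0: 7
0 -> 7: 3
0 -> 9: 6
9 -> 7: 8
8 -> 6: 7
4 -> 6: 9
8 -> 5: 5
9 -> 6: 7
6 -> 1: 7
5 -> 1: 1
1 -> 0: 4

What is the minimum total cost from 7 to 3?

10

Enumerating some paths:
7–0–1–3: 7+2+1 = 10
7–0–5–1–3: 7+6+1+1 = 15
7–6–1–3: 7+7+1 = 15
The minimum is 10 via 7–0–1–3.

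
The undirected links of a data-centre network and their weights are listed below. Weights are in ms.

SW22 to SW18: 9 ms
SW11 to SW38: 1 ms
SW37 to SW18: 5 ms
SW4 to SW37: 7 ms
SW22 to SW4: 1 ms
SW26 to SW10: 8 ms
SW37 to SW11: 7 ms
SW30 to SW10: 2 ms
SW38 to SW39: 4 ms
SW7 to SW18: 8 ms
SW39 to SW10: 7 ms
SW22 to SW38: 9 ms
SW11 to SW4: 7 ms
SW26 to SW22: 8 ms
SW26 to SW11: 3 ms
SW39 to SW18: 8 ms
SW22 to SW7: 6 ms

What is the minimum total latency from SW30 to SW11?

Candidate routes:
SW30–SW10–SW39–SW38–SW11: 2+7+4+1 = 14
SW30–SW10–SW26–SW11: 2+8+3 = 13
SW30–SW10–SW26–SW22–SW4–SW11: 2+8+8+1+7 = 26
Cheapest is SW30–SW10–SW26–SW11 at 13 ms.

13 ms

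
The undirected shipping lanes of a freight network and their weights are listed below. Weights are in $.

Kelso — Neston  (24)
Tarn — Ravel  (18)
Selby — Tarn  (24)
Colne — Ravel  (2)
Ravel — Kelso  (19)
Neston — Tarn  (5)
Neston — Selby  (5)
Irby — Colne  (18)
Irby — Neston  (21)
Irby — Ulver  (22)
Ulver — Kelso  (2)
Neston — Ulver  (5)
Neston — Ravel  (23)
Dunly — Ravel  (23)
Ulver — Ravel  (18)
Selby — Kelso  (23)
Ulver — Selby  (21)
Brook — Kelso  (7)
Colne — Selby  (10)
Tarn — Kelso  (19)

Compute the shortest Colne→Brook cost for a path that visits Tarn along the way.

Shortest Colne→Tarn: Colne → Ravel → Tarn = 20
Best Tarn to Brook: Tarn → Neston → Ulver → Kelso → Brook costing 19
Total via Tarn: 20 + 19 = $39.

$39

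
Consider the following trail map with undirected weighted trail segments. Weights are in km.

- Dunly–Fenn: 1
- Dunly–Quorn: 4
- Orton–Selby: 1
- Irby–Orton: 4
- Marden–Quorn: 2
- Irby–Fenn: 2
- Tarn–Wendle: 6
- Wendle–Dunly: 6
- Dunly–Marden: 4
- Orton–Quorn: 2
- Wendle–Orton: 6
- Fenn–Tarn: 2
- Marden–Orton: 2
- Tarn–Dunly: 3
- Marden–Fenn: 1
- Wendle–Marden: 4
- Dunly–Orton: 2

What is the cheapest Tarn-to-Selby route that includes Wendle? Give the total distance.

13 km

Shortest Tarn→Wendle: Tarn → Wendle = 6
Shortest Wendle→Selby: Wendle → Orton → Selby = 7
Total via Wendle: 6 + 7 = 13 km.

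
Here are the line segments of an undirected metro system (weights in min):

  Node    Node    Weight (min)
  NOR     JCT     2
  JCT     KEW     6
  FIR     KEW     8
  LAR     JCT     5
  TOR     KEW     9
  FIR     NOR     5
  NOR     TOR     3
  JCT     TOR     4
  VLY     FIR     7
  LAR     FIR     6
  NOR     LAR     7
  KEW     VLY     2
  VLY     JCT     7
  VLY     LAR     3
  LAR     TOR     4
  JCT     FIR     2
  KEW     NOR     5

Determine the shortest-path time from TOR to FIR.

Candidate routes:
TOR - JCT - FIR: 4+2 = 6
TOR - NOR - JCT - FIR: 3+2+2 = 7
Cheapest is TOR - JCT - FIR at 6 min.

6 min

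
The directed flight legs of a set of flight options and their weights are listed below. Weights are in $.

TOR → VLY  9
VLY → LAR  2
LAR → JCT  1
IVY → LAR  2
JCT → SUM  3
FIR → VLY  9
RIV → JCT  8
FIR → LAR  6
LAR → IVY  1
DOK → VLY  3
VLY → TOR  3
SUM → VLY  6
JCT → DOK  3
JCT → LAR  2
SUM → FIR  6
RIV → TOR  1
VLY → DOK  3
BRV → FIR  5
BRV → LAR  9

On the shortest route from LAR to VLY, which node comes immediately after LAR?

JCT

Compare a few routes:
LAR–JCT–SUM–VLY: 1+3+6 = 10
LAR–JCT–DOK–VLY: 1+3+3 = 7
The minimum is $7 via LAR–JCT–DOK–VLY.
So from LAR the first move is to JCT.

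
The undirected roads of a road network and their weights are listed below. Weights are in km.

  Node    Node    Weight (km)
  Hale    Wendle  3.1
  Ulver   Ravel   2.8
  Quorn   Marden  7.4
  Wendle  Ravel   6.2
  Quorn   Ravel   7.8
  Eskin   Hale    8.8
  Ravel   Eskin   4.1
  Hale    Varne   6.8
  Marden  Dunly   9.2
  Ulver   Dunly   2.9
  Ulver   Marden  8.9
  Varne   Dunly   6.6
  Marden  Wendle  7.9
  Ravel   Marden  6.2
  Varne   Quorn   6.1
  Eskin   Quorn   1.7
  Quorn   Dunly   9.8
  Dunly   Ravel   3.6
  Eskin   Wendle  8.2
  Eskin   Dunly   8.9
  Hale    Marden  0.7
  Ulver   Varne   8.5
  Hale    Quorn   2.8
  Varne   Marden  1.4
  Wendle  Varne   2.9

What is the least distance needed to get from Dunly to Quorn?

Shortest distances from Dunly:
Dunly: 0
Ulver: 2.9  (via Dunly)
Ravel: 3.6  (via Dunly)
Varne: 6.6  (via Dunly)
Eskin: 7.7  (via Ravel)
Marden: 8  (via Varne)
Hale: 8.7  (via Marden)
Quorn: 9.4  (via Eskin)
Shortest route: Dunly–Ravel–Eskin–Quorn = 9.4 km.

9.4 km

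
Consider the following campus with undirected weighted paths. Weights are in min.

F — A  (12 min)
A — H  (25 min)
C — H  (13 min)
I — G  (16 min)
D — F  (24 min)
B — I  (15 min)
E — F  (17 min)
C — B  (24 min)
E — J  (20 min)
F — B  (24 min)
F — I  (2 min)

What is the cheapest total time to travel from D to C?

65 min

Settle nodes by increasing distance from D:
D: 0
F: 24  (via D)
I: 26  (via F)
A: 36  (via F)
B: 41  (via I)
E: 41  (via F)
G: 42  (via I)
H: 61  (via A)
J: 61  (via E)
C: 65  (via B)
Shortest route: D → F → I → B → C = 65 min.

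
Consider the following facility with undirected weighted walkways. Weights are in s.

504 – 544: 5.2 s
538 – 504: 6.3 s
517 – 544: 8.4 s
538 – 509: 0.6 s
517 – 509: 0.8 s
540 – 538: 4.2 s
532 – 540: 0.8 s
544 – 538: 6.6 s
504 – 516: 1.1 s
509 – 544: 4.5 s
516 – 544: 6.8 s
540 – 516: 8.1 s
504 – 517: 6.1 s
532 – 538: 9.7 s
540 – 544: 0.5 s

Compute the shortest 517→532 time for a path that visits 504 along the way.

Best 517 to 504: 517 → 504 costing 6.1
Shortest 504→532: 504 → 544 → 540 → 532 = 6.5
Total via 504: 6.1 + 6.5 = 12.6 s.

12.6 s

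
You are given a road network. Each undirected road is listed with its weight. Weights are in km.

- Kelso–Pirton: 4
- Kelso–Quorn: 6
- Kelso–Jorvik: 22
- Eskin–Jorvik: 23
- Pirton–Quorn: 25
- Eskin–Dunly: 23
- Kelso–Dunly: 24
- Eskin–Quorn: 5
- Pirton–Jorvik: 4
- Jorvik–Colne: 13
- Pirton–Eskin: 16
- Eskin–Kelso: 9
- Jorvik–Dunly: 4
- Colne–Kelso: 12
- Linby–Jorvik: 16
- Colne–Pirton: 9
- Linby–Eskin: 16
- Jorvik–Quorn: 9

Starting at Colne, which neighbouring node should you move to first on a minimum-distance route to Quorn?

Kelso

Candidate routes:
Colne - Pirton - Jorvik - Quorn: 9+4+9 = 22
Colne - Jorvik - Quorn: 13+9 = 22
Colne - Kelso - Quorn: 12+6 = 18
Colne - Pirton - Kelso - Quorn: 9+4+6 = 19
Cheapest is Colne - Kelso - Quorn at 18 km.
So from Colne the first move is to Kelso.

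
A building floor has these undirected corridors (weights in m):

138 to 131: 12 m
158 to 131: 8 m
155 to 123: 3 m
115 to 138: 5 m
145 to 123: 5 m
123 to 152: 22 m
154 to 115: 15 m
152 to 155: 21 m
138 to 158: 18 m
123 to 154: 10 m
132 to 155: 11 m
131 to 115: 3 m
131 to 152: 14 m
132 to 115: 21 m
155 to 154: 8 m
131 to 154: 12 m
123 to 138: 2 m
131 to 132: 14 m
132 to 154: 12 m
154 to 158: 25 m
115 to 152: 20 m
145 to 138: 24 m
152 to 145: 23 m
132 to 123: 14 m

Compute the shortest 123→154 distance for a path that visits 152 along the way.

Shortest 123→152: 123 → 152 = 22
Shortest 152→154: 152 → 131 → 154 = 26
Total via 152: 22 + 26 = 48 m.

48 m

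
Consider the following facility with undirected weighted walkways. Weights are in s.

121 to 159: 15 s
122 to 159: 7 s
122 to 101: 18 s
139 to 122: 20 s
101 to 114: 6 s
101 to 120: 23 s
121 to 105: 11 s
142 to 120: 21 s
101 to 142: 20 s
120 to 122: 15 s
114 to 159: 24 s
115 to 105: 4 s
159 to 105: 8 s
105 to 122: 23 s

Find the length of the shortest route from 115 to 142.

Enumerating some paths:
115 - 105 - 159 - 122 - 120 - 142: 4+8+7+15+21 = 55
115 - 105 - 159 - 114 - 101 - 142: 4+8+24+6+20 = 62
115 - 105 - 122 - 120 - 142: 4+23+15+21 = 63
115 - 105 - 159 - 122 - 101 - 142: 4+8+7+18+20 = 57
The minimum is 55 s via 115 - 105 - 159 - 122 - 120 - 142.

55 s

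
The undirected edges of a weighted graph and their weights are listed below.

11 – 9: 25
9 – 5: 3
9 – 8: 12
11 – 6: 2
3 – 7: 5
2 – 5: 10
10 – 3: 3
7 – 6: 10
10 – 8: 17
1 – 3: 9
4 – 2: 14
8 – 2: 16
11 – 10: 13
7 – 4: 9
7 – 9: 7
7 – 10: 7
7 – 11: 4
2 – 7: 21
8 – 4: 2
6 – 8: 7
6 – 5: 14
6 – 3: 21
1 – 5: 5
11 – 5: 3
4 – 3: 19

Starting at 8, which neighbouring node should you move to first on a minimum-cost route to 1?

Candidate routes:
8 → 9 → 5 → 1: 12+3+5 = 20
8 → 4 → 7 → 3 → 1: 2+9+5+9 = 25
8 → 4 → 7 → 11 → 5 → 1: 2+9+4+3+5 = 23
8 → 6 → 11 → 5 → 1: 7+2+3+5 = 17
The minimum is 17 via 8 → 6 → 11 → 5 → 1.
So from 8 the first move is to 6.

6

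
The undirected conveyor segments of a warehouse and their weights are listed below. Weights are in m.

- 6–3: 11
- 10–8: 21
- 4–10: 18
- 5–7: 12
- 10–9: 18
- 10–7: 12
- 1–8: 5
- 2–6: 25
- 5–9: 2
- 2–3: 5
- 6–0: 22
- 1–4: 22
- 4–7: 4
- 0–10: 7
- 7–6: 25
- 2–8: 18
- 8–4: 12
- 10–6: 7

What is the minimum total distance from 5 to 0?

27 m

Running Dijkstra from 5:
5: 0
9: 2  (via 5)
7: 12  (via 5)
4: 16  (via 7)
10: 20  (via 9)
0: 27  (via 10)
Shortest route: 5–9–10–0 = 27 m.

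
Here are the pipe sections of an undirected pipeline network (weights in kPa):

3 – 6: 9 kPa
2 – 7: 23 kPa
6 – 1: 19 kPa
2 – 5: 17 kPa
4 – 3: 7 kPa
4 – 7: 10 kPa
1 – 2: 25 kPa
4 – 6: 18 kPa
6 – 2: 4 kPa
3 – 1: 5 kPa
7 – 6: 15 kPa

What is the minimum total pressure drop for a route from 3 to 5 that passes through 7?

53 kPa

Best 3 to 7: 3–4–7 costing 17
Shortest 7→5: 7–6–2–5 = 36
Total via 7: 17 + 36 = 53 kPa.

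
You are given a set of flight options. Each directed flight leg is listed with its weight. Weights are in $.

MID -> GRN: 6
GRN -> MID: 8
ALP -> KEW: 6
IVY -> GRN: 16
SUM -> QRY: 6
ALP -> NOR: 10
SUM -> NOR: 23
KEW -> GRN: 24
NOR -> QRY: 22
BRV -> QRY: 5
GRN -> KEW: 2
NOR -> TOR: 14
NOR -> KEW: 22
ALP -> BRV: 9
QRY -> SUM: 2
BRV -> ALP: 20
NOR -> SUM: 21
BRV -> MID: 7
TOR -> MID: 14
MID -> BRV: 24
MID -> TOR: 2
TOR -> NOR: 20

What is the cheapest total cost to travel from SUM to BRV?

$75

Running Dijkstra from SUM:
SUM: 0
QRY: 6  (via SUM)
NOR: 23  (via SUM)
TOR: 37  (via NOR)
KEW: 45  (via NOR)
MID: 51  (via TOR)
GRN: 57  (via MID)
BRV: 75  (via MID)
Shortest route: SUM → NOR → TOR → MID → BRV = $75.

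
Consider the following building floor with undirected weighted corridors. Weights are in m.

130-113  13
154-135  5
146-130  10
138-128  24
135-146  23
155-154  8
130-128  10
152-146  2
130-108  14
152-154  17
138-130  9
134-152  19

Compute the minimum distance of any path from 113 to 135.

Running Dijkstra from 113:
113: 0
130: 13  (via 113)
138: 22  (via 130)
128: 23  (via 130)
146: 23  (via 130)
152: 25  (via 146)
108: 27  (via 130)
154: 42  (via 152)
134: 44  (via 152)
135: 46  (via 146)
Shortest route: 113 → 130 → 146 → 135 = 46 m.

46 m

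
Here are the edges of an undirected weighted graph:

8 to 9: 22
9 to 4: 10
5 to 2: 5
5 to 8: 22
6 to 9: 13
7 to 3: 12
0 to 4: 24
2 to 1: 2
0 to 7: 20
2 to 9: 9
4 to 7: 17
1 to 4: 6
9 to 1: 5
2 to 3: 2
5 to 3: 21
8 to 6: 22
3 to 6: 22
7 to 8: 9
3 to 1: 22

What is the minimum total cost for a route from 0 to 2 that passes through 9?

Best 0 to 9: 0–4–9 costing 34
Shortest 9→2: 9–1–2 = 7
Total via 9: 34 + 7 = 41.

41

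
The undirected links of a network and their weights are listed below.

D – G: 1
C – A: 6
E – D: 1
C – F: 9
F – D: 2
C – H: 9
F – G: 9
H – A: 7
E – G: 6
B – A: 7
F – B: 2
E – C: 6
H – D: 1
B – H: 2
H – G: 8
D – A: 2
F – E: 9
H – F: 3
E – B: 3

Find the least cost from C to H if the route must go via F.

Best C to F: C → F costing 9
Shortest F→H: F → H = 3
Total via F: 9 + 3 = 12.

12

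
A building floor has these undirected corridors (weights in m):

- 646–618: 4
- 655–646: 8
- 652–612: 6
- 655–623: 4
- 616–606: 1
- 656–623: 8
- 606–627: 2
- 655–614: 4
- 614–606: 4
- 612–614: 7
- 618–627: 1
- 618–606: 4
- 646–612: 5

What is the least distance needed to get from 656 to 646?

20 m

Running Dijkstra from 656:
656: 0
623: 8  (via 656)
655: 12  (via 623)
614: 16  (via 655)
646: 20  (via 655)
Shortest route: 656–623–655–646 = 20 m.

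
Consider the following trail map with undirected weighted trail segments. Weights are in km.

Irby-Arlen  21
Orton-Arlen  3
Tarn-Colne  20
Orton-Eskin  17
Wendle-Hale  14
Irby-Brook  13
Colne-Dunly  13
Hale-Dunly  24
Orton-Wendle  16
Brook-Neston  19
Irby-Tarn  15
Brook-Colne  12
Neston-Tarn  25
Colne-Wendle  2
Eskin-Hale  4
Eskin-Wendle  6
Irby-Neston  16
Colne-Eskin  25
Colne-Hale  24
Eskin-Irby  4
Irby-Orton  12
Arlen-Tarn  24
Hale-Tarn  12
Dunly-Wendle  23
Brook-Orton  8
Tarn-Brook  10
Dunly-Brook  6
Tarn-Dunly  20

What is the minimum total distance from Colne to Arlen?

Settle nodes by increasing distance from Colne:
Colne: 0
Wendle: 2  (via Colne)
Eskin: 8  (via Wendle)
Irby: 12  (via Eskin)
Brook: 12  (via Colne)
Hale: 12  (via Eskin)
Dunly: 13  (via Colne)
Orton: 18  (via Wendle)
Tarn: 20  (via Colne)
Arlen: 21  (via Orton)
Shortest route: Colne → Wendle → Orton → Arlen = 21 km.

21 km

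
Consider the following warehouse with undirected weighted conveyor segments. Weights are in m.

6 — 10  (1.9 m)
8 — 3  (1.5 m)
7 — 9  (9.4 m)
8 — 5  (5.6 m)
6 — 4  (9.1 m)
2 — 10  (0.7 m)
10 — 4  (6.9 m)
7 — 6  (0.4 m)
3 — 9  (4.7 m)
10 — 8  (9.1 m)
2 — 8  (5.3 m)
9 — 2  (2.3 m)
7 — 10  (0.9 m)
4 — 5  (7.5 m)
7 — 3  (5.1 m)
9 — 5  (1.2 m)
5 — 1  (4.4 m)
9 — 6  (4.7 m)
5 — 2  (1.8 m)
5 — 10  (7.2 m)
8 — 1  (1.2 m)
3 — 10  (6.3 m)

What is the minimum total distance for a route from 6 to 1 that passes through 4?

20.1 m

Best 6 to 4: 6–7–10–4 costing 8.2
Best 4 to 1: 4–5–1 costing 11.9
Total via 4: 8.2 + 11.9 = 20.1 m.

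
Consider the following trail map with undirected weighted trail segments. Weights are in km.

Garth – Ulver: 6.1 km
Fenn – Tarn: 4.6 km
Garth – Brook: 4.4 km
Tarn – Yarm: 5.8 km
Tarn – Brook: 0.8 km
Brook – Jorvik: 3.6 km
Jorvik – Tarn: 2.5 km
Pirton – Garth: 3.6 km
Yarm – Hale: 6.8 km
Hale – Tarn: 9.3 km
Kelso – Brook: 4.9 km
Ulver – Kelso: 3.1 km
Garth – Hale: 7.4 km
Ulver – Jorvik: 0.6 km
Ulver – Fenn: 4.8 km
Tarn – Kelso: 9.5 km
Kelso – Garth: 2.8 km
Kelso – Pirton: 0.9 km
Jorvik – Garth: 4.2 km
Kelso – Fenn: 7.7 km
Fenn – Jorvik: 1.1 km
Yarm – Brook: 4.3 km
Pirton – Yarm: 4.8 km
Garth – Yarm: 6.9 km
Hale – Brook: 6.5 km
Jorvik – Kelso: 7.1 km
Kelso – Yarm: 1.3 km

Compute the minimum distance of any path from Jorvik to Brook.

Shortest distances from Jorvik:
Jorvik: 0
Ulver: 0.6  (via Jorvik)
Fenn: 1.1  (via Jorvik)
Tarn: 2.5  (via Jorvik)
Brook: 3.3  (via Tarn)
Shortest route: Jorvik–Tarn–Brook = 3.3 km.

3.3 km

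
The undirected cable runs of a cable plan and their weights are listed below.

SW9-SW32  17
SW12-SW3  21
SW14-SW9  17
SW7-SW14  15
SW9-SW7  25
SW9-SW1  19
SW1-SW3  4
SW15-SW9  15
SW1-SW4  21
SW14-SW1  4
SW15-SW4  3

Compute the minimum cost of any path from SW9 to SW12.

44

Running Dijkstra from SW9:
SW9: 0
SW15: 15  (via SW9)
SW14: 17  (via SW9)
SW32: 17  (via SW9)
SW4: 18  (via SW15)
SW1: 19  (via SW9)
SW3: 23  (via SW1)
SW7: 25  (via SW9)
SW12: 44  (via SW3)
Shortest route: SW9 → SW1 → SW3 → SW12 = 44.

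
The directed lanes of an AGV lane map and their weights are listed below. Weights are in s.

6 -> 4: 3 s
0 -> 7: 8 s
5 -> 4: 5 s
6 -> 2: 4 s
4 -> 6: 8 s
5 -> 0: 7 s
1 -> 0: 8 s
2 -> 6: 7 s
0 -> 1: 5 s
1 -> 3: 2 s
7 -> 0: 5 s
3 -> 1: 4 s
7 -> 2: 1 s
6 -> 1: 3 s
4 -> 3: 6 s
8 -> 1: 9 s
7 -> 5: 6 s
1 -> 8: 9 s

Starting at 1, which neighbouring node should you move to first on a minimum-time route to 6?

0

Compare a few routes:
1–0–7–5–4–6: 8+8+6+5+8 = 35
1–0–7–2–6: 8+8+1+7 = 24
The minimum is 24 s via 1–0–7–2–6.
So from 1 the first move is to 0.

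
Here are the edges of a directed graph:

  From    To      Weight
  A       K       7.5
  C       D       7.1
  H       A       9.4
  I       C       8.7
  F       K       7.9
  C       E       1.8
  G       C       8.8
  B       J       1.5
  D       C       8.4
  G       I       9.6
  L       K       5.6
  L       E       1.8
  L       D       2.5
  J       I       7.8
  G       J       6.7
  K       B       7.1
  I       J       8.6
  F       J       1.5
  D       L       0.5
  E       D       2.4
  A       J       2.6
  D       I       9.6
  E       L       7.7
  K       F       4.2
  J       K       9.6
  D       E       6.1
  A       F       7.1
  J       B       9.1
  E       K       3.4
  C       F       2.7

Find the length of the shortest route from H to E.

30.3

Settle nodes by increasing distance from H:
H: 0
A: 9.4  (via H)
J: 12  (via A)
F: 16.5  (via A)
K: 16.9  (via A)
I: 19.8  (via J)
B: 21.1  (via J)
C: 28.5  (via I)
E: 30.3  (via C)
Shortest route: H–A–J–I–C–E = 30.3.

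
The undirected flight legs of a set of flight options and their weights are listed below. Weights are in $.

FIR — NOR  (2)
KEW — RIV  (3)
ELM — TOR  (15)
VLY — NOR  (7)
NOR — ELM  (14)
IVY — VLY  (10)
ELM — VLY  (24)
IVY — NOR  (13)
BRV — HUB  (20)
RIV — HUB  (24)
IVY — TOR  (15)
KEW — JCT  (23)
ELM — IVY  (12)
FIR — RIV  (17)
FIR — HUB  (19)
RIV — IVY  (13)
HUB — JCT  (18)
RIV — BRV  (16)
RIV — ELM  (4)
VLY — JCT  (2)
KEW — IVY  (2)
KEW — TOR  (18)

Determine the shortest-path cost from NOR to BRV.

Running Dijkstra from NOR:
NOR: 0
FIR: 2  (via NOR)
VLY: 7  (via NOR)
JCT: 9  (via VLY)
IVY: 13  (via NOR)
ELM: 14  (via NOR)
KEW: 15  (via IVY)
RIV: 18  (via ELM)
HUB: 21  (via FIR)
TOR: 28  (via IVY)
BRV: 34  (via RIV)
Shortest route: NOR → ELM → RIV → BRV = $34.

$34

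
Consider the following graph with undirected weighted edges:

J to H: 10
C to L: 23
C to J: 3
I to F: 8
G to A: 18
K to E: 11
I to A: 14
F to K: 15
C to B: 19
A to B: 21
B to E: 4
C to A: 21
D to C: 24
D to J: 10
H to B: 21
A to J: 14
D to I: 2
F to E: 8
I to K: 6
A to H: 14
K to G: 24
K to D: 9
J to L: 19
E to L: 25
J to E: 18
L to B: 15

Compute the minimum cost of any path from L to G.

Candidate routes:
L - J - A - G: 19+14+18 = 51
L - B - A - G: 15+21+18 = 54
Cheapest is L - J - A - G at 51.

51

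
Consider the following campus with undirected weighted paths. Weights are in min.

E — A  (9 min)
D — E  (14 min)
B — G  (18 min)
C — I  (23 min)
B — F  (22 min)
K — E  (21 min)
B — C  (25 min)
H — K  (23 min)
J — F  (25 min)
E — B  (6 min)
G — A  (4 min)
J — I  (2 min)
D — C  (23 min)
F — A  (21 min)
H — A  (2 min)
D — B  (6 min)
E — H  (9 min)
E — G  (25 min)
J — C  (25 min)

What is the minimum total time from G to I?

Shortest distances from G:
G: 0
A: 4  (via G)
H: 6  (via A)
E: 13  (via A)
B: 18  (via G)
D: 24  (via B)
F: 25  (via A)
K: 29  (via H)
C: 43  (via B)
J: 50  (via F)
I: 52  (via J)
Shortest route: G → A → F → J → I = 52 min.

52 min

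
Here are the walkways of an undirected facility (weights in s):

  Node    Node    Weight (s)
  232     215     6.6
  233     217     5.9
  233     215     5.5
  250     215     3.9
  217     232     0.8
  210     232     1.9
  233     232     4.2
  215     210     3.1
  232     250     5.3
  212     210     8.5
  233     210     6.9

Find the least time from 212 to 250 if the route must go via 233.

Shortest 212→233: 212–210–232–233 = 14.6
Best 233 to 250: 233–215–250 costing 9.4
Total via 233: 14.6 + 9.4 = 24 s.

24 s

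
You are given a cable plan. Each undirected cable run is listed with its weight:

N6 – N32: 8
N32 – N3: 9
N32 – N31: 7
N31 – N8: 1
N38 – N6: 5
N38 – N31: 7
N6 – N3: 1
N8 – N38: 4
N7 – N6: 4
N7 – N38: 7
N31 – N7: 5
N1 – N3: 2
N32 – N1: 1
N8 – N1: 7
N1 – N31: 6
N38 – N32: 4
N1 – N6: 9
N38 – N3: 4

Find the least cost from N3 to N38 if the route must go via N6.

6

Shortest N3→N6: N3–N6 = 1
Best N6 to N38: N6–N38 costing 5
Total via N6: 1 + 5 = 6.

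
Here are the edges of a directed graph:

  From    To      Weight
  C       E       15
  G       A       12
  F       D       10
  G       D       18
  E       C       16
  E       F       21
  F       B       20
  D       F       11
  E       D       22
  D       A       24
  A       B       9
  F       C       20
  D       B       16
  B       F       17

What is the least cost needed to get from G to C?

49

Compare a few routes:
G–A–B–F–C: 12+9+17+20 = 58
G–D–F–C: 18+11+20 = 49
G–D–B–F–C: 18+16+17+20 = 71
Cheapest is G–D–F–C at 49.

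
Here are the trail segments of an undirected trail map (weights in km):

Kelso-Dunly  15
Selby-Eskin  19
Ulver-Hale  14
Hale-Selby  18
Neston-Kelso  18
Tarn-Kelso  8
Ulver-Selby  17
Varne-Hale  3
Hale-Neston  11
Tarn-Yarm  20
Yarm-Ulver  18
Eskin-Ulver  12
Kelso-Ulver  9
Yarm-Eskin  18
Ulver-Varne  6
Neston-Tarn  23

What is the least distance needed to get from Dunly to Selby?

41 km

Shortest distances from Dunly:
Dunly: 0
Kelso: 15  (via Dunly)
Tarn: 23  (via Kelso)
Ulver: 24  (via Kelso)
Varne: 30  (via Ulver)
Neston: 33  (via Kelso)
Hale: 33  (via Varne)
Eskin: 36  (via Ulver)
Selby: 41  (via Ulver)
Shortest route: Dunly–Kelso–Ulver–Selby = 41 km.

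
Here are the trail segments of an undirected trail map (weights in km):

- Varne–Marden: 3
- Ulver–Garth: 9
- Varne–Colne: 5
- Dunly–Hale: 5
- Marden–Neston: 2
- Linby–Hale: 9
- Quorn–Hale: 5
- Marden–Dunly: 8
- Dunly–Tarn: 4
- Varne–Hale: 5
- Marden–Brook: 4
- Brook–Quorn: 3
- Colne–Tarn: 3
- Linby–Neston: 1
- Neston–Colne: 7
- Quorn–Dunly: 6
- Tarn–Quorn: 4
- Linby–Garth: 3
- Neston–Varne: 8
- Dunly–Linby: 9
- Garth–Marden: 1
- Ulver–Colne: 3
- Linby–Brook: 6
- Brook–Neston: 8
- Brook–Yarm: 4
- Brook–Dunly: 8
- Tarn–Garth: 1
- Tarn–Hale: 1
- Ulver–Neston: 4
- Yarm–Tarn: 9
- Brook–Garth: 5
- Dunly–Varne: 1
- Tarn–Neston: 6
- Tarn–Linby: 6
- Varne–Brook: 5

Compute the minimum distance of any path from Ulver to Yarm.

14 km

Enumerating some paths:
Ulver–Colne–Tarn–Yarm: 3+3+9 = 15
Ulver–Neston–Marden–Brook–Yarm: 4+2+4+4 = 14
Ulver–Colne–Tarn–Garth–Brook–Yarm: 3+3+1+5+4 = 16
Ulver–Neston–Linby–Brook–Yarm: 4+1+6+4 = 15
The minimum is 14 km via Ulver–Neston–Marden–Brook–Yarm.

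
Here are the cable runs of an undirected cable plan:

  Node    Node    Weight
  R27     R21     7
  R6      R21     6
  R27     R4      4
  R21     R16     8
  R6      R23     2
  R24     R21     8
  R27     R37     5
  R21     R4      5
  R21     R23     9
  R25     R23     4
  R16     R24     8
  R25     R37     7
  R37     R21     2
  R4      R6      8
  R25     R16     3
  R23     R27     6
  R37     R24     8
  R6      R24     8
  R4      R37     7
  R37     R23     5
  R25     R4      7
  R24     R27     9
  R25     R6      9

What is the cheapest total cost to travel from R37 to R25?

Shortest distances from R37:
R37: 0
R21: 2  (via R37)
R23: 5  (via R37)
R27: 5  (via R37)
R25: 7  (via R37)
Shortest route: R37–R25 = 7.

7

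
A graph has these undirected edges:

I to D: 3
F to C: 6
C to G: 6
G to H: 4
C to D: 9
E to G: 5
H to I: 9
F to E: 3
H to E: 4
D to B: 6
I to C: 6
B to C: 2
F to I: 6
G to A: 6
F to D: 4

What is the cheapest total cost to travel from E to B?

Shortest distances from E:
E: 0
F: 3  (via E)
H: 4  (via E)
G: 5  (via E)
D: 7  (via F)
C: 9  (via F)
I: 9  (via F)
A: 11  (via G)
B: 11  (via C)
Shortest route: E → F → C → B = 11.

11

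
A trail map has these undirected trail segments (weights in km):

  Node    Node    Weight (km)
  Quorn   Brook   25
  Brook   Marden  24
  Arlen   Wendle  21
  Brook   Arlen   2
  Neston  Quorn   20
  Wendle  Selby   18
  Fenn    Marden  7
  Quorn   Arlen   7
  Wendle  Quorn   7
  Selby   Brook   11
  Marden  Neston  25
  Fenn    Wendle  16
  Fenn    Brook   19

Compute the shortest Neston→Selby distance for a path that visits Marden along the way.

Shortest Neston→Marden: Neston → Marden = 25
Best Marden to Selby: Marden → Brook → Selby costing 35
Total via Marden: 25 + 35 = 60 km.

60 km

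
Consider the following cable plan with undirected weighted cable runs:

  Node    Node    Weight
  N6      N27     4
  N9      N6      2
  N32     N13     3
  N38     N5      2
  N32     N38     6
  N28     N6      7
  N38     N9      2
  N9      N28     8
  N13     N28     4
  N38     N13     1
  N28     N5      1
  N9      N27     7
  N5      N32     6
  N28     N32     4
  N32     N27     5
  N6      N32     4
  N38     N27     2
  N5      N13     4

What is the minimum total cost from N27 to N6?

Settle nodes by increasing distance from N27:
N27: 0
N38: 2  (via N27)
N13: 3  (via N38)
N9: 4  (via N38)
N5: 4  (via N38)
N6: 4  (via N27)
Shortest route: N27–N6 = 4.

4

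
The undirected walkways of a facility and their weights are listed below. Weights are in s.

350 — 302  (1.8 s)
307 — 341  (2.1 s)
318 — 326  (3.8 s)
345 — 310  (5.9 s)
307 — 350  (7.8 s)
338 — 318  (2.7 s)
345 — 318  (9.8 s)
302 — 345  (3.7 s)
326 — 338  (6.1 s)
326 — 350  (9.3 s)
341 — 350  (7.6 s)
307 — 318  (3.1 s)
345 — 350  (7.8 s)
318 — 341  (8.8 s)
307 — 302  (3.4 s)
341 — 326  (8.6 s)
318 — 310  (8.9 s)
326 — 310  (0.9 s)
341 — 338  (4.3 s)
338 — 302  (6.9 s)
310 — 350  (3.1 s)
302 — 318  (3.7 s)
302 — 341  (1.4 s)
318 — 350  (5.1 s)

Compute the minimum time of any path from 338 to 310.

Enumerating some paths:
338–341–302–350–310: 4.3+1.4+1.8+3.1 = 10.6
338–326–310: 6.1+0.9 = 7
338–318–326–310: 2.7+3.8+0.9 = 7.4
The minimum is 7 s via 338–326–310.

7 s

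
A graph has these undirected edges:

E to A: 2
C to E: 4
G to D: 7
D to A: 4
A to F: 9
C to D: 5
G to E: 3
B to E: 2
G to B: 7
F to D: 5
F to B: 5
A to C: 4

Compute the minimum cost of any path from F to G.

10

Shortest distances from F:
F: 0
B: 5  (via F)
D: 5  (via F)
E: 7  (via B)
A: 9  (via F)
C: 10  (via D)
G: 10  (via E)
Shortest route: F–B–E–G = 10.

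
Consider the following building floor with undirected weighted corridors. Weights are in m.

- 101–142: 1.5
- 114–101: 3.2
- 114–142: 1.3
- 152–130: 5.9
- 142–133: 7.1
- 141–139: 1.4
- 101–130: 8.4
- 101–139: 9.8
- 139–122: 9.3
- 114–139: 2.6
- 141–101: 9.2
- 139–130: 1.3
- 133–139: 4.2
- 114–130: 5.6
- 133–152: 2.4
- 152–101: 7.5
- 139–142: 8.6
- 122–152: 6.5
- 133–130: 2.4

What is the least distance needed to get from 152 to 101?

7.5 m

Compare a few routes:
152–133–142–101: 2.4+7.1+1.5 = 11
152–133–130–139–114–142–101: 2.4+2.4+1.3+2.6+1.3+1.5 = 11.5
152–101: 7.5 = 7.5
Cheapest is 152–101 at 7.5 m.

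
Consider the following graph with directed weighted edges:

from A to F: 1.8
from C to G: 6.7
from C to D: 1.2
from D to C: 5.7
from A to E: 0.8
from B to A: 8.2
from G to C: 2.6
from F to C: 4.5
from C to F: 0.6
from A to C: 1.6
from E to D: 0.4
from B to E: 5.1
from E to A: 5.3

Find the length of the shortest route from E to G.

12.8

Candidate routes:
E → D → C → G: 0.4+5.7+6.7 = 12.8
E → A → F → C → G: 5.3+1.8+4.5+6.7 = 18.3
E → A → C → G: 5.3+1.6+6.7 = 13.6
Cheapest is E → D → C → G at 12.8.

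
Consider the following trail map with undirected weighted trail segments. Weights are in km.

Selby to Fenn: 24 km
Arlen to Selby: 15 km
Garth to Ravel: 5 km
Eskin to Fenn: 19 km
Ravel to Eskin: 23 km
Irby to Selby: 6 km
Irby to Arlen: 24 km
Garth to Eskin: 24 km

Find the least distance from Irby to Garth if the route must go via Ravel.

77 km

Shortest Irby→Ravel: Irby–Selby–Fenn–Eskin–Ravel = 72
Shortest Ravel→Garth: Ravel–Garth = 5
Total via Ravel: 72 + 5 = 77 km.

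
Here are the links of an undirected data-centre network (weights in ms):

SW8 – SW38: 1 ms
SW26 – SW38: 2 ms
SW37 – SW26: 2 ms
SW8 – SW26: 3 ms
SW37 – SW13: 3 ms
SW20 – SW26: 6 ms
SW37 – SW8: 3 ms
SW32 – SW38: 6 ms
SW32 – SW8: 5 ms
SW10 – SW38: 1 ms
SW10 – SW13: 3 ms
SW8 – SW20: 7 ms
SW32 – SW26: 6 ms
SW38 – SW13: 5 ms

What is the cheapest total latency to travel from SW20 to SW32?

12 ms

Shortest distances from SW20:
SW20: 0
SW26: 6  (via SW20)
SW8: 7  (via SW20)
SW37: 8  (via SW26)
SW38: 8  (via SW26)
SW10: 9  (via SW38)
SW13: 11  (via SW37)
SW32: 12  (via SW26)
Shortest route: SW20 → SW26 → SW32 = 12 ms.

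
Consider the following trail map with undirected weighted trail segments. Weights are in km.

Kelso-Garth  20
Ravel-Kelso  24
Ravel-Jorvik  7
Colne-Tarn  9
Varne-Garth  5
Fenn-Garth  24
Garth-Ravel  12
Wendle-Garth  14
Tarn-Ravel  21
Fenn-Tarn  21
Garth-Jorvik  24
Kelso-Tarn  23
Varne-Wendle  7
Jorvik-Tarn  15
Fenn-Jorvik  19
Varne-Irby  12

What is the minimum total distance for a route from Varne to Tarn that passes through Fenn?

50 km

Shortest Varne→Fenn: Varne → Garth → Fenn = 29
Best Fenn to Tarn: Fenn → Tarn costing 21
Total via Fenn: 29 + 21 = 50 km.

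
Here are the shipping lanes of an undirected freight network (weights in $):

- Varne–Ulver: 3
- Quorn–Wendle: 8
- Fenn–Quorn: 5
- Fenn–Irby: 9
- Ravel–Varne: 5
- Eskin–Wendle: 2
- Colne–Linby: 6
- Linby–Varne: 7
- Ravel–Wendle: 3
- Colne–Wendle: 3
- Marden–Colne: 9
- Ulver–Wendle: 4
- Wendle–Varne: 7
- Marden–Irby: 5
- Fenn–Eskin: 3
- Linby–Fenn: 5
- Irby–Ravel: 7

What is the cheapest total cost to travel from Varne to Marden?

Candidate routes:
Varne → Ulver → Wendle → Colne → Marden: 3+4+3+9 = 19
Varne → Ravel → Irby → Marden: 5+7+5 = 17
Varne → Wendle → Colne → Marden: 7+3+9 = 19
The minimum is $17 via Varne → Ravel → Irby → Marden.

$17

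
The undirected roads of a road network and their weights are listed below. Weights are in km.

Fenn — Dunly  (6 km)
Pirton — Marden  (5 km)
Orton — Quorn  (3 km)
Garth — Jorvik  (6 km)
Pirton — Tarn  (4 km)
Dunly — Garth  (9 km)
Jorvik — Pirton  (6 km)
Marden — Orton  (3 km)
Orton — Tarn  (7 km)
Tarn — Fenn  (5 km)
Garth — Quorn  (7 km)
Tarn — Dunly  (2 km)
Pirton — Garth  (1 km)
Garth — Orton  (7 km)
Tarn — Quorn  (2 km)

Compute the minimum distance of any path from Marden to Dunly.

10 km

Compare a few routes:
Marden - Orton - Quorn - Tarn - Dunly: 3+3+2+2 = 10
Marden - Pirton - Tarn - Dunly: 5+4+2 = 11
Cheapest is Marden - Orton - Quorn - Tarn - Dunly at 10 km.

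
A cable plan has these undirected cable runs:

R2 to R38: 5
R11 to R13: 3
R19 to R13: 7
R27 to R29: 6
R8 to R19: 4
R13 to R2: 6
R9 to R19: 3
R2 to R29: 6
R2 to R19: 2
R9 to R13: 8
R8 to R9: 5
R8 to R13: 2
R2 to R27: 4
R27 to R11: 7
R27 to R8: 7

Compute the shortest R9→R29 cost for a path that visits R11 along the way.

23

Shortest R9→R11: R9–R8–R13–R11 = 10
Best R11 to R29: R11–R27–R29 costing 13
Total via R11: 10 + 13 = 23.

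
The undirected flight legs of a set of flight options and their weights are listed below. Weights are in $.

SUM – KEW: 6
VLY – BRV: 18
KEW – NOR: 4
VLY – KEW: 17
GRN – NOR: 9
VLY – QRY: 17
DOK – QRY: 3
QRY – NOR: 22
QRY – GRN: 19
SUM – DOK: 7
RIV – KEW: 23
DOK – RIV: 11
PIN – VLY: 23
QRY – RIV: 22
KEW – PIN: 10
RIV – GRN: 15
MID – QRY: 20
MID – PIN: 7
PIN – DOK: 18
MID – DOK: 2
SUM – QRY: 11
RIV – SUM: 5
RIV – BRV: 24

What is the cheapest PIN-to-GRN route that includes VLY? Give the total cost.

$53

Best PIN to VLY: PIN → VLY costing 23
Shortest VLY→GRN: VLY → KEW → NOR → GRN = 30
Total via VLY: 23 + 30 = $53.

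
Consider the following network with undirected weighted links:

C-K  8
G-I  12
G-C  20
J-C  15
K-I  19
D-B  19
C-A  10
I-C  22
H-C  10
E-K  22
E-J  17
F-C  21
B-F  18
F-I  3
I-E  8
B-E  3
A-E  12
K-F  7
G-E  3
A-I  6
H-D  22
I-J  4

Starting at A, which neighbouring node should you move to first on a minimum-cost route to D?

Enumerating some paths:
A → E → B → D: 12+3+19 = 34
A → I → G → E → B → D: 6+12+3+3+19 = 43
A → C → H → D: 10+10+22 = 42
A → I → E → B → D: 6+8+3+19 = 36
Cheapest is A → E → B → D at 34.
So from A the first move is to E.

E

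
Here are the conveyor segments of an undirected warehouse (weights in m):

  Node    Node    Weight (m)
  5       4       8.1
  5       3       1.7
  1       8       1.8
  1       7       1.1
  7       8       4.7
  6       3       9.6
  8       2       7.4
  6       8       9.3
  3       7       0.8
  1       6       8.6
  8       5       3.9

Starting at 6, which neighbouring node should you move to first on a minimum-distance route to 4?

3

Candidate routes:
6 - 3 - 5 - 4: 9.6+1.7+8.1 = 19.4
6 - 8 - 5 - 4: 9.3+3.9+8.1 = 21.3
6 - 1 - 7 - 3 - 5 - 4: 8.6+1.1+0.8+1.7+8.1 = 20.3
The minimum is 19.4 m via 6 - 3 - 5 - 4.
So from 6 the first move is to 3.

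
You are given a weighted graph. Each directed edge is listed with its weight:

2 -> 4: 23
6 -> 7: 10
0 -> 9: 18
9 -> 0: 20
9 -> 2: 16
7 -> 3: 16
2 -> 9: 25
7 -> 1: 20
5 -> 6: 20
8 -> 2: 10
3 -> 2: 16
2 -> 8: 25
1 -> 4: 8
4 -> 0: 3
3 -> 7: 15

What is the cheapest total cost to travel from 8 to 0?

Compare a few routes:
8–2–4–0: 10+23+3 = 36
8–2–9–0: 10+25+20 = 55
The minimum is 36 via 8–2–4–0.

36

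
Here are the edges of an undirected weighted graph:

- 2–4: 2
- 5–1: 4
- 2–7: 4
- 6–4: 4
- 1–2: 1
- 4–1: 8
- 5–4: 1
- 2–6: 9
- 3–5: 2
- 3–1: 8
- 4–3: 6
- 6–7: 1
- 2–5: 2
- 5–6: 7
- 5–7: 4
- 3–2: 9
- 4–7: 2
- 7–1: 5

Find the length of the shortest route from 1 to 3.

5

Running Dijkstra from 1:
1: 0
2: 1  (via 1)
4: 3  (via 2)
5: 3  (via 2)
3: 5  (via 5)
Shortest route: 1–2–5–3 = 5.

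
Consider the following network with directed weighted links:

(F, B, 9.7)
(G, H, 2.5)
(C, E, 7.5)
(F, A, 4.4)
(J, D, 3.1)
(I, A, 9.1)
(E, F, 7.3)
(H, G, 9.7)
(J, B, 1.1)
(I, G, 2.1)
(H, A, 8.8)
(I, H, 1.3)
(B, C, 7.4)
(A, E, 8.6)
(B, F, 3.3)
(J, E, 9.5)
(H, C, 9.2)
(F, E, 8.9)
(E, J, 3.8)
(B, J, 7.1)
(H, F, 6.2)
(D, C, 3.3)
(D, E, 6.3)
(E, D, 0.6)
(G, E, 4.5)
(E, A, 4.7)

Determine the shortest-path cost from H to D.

14.8

Shortest distances from H:
H: 0
F: 6.2  (via H)
A: 8.8  (via H)
C: 9.2  (via H)
G: 9.7  (via H)
E: 14.2  (via G)
D: 14.8  (via E)
Shortest route: H → G → E → D = 14.8.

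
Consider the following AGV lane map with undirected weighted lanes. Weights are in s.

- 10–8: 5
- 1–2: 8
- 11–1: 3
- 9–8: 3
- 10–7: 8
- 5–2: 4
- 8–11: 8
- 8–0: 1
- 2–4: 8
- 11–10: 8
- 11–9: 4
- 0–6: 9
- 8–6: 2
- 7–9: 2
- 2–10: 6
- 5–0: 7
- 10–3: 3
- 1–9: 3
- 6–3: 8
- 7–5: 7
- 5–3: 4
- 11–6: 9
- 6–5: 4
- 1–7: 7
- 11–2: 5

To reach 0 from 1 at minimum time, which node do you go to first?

9

Compare a few routes:
1 - 11 - 8 - 0: 3+8+1 = 12
1 - 11 - 9 - 8 - 0: 3+4+3+1 = 11
1 - 7 - 9 - 8 - 0: 7+2+3+1 = 13
1 - 9 - 8 - 0: 3+3+1 = 7
Cheapest is 1 - 9 - 8 - 0 at 7 s.
So from 1 the first move is to 9.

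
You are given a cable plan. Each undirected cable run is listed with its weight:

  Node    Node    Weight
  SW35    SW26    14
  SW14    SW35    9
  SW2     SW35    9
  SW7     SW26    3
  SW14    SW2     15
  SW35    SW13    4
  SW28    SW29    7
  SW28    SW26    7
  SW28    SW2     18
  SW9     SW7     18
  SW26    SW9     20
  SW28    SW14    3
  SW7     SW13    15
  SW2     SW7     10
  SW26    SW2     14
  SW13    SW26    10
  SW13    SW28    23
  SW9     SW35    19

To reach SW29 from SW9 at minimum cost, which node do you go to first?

Enumerating some paths:
SW9 - SW26 - SW28 - SW29: 20+7+7 = 34
SW9 - SW7 - SW26 - SW28 - SW29: 18+3+7+7 = 35
SW9 - SW35 - SW14 - SW28 - SW29: 19+9+3+7 = 38
Cheapest is SW9 - SW26 - SW28 - SW29 at 34.
So from SW9 the first move is to SW26.

SW26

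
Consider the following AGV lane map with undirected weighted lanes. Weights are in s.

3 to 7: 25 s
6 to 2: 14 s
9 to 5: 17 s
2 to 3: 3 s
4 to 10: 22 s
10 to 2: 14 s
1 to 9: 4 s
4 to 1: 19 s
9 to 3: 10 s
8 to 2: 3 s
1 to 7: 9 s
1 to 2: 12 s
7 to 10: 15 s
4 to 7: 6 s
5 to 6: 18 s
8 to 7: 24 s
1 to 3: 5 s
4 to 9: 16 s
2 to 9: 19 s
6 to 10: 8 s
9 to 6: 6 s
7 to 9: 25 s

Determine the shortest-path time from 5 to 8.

Shortest distances from 5:
5: 0
9: 17  (via 5)
6: 18  (via 5)
1: 21  (via 9)
3: 26  (via 1)
10: 26  (via 6)
2: 29  (via 3)
7: 30  (via 1)
8: 32  (via 2)
Shortest route: 5 → 9 → 1 → 3 → 2 → 8 = 32 s.

32 s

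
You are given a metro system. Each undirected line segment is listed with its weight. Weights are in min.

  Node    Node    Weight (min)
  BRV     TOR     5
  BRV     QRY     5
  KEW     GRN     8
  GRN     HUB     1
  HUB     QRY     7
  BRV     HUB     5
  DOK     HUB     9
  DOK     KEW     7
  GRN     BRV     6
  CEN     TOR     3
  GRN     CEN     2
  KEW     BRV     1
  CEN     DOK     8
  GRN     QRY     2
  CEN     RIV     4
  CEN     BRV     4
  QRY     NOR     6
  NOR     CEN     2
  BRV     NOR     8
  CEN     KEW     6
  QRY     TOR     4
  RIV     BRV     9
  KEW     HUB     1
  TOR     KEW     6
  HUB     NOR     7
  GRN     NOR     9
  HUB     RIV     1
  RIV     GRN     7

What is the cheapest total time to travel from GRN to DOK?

Candidate routes:
GRN–HUB–DOK: 1+9 = 10
GRN–HUB–KEW–DOK: 1+1+7 = 9
GRN–CEN–BRV–KEW–DOK: 2+4+1+7 = 14
GRN–CEN–DOK: 2+8 = 10
Cheapest is GRN–HUB–KEW–DOK at 9 min.

9 min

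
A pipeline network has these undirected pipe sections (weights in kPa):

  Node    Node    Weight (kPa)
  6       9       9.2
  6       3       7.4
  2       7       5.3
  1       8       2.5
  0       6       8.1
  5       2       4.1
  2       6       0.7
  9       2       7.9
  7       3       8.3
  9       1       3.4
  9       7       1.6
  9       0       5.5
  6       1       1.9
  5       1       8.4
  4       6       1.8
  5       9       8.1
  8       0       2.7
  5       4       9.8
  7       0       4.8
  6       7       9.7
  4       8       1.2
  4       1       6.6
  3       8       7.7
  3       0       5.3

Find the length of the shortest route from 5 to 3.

12.2 kPa

Settle nodes by increasing distance from 5:
5: 0
2: 4.1  (via 5)
6: 4.8  (via 2)
4: 6.6  (via 6)
1: 6.7  (via 6)
8: 7.8  (via 4)
9: 8.1  (via 5)
7: 9.4  (via 2)
0: 10.5  (via 8)
3: 12.2  (via 6)
Shortest route: 5 → 2 → 6 → 3 = 12.2 kPa.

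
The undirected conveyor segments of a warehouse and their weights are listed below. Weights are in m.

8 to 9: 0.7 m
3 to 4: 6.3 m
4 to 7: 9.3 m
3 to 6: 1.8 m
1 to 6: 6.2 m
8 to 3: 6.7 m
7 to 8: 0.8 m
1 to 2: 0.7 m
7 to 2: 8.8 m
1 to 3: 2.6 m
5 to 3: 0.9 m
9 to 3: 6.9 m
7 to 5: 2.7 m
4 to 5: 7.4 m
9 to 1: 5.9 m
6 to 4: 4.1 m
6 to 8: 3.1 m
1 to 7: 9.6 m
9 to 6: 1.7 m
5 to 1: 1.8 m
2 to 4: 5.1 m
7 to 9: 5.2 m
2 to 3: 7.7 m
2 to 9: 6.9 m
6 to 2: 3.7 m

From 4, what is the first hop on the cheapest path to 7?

Enumerating some paths:
4 - 6 - 8 - 7: 4.1+3.1+0.8 = 8
4 - 6 - 9 - 8 - 7: 4.1+1.7+0.7+0.8 = 7.3
The minimum is 7.3 m via 4 - 6 - 9 - 8 - 7.
So from 4 the first move is to 6.

6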